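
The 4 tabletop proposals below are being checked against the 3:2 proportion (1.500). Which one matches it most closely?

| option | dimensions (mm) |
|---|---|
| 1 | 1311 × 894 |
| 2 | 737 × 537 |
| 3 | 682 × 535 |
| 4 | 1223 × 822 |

4

Ratios (long/short): 1 ≈ 1.466; 2 ≈ 1.372; 3 ≈ 1.275; 4 ≈ 1.488.
3:2 ≈ 1.500; option 4 is nearest (Δ 0.012).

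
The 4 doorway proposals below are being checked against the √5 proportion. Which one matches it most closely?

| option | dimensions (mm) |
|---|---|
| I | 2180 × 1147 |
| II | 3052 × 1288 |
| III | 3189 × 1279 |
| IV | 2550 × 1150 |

Ratios (long/short): I ≈ 1.901; II ≈ 2.370; III ≈ 2.493; IV ≈ 2.217.
root-5 ≈ 2.236; option IV is nearest (Δ 0.019).

IV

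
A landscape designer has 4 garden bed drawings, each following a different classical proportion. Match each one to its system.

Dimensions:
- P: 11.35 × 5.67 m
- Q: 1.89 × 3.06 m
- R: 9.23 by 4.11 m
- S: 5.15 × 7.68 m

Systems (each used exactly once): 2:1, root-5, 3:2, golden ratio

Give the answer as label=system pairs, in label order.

P = 11.35/5.67 ≈ 2.002 → 2:1 (2.000)
Q = 3.06/1.89 ≈ 1.619 → golden ratio (1.618)
R = 9.23/4.11 ≈ 2.246 → root-5 (2.236)
S = 7.68/5.15 ≈ 1.491 → 3:2 (1.500)

P=2:1, Q=golden ratio, R=root-5, S=3:2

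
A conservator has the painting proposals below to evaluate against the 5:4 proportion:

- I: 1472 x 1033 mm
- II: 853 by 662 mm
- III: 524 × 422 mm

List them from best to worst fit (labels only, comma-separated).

Ratios: I = 1472 / 1033 ≈ 1.425; II = 853 / 662 ≈ 1.289; III = 524 / 422 ≈ 1.242.
|Δ from 1.250|: I 0.175; II 0.039; III 0.008.

III, II, I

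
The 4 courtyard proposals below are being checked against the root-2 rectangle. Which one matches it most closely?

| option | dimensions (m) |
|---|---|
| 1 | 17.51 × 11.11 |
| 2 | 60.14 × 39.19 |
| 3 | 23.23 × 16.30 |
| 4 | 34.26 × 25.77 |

Ratios (long/short): 1 ≈ 1.576; 2 ≈ 1.535; 3 ≈ 1.425; 4 ≈ 1.329.
root-2 ≈ 1.414; option 3 is nearest (Δ 0.011).

3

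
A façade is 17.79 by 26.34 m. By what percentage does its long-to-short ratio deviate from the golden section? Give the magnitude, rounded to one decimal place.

8.5%

Ratio = 26.34 / 17.79 ≈ 1.4806.
Ideal golden ratio ≈ 1.6180. |1.4806 − 1.6180| / 1.6180 ≈ 8.49% → 8.5%.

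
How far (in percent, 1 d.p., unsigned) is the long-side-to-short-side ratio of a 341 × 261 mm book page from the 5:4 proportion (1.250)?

Ratio = 341 / 261 ≈ 1.3065.
Ideal 5:4 = 1.2500. |1.3065 − 1.2500| / 1.2500 ≈ 4.52% → 4.5%.

4.5%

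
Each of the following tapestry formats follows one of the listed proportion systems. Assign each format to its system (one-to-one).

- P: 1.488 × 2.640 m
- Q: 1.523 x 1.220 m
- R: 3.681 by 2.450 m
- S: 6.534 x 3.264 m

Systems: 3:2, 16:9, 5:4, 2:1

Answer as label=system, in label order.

P=16:9, Q=5:4, R=3:2, S=2:1

P = 2.640/1.488 ≈ 1.774 → 16:9 (1.778)
Q = 1.523/1.220 ≈ 1.248 → 5:4 (1.250)
R = 3.681/2.450 ≈ 1.502 → 3:2 (1.500)
S = 6.534/3.264 ≈ 2.002 → 2:1 (2.000)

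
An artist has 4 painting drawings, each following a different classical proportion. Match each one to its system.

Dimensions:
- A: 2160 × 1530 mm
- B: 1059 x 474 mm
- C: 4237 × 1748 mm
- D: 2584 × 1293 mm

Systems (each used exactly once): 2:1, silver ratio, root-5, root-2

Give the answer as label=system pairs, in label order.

A = 2160/1530 ≈ 1.412 → root-2 (1.414)
B = 1059/474 ≈ 2.234 → root-5 (2.236)
C = 4237/1748 ≈ 2.424 → silver ratio (2.414)
D = 2584/1293 ≈ 1.998 → 2:1 (2.000)

A=root-2, B=root-5, C=silver ratio, D=2:1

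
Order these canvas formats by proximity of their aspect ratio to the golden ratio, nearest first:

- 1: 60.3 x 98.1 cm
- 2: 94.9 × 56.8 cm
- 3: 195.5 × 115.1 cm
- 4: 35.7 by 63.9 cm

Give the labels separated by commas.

1: 98.1/60.3 ≈ 1.627 → |1.627 − 1.618| = 0.009
2: 94.9/56.8 ≈ 1.671 → |1.671 − 1.618| = 0.053
3: 195.5/115.1 ≈ 1.699 → |1.699 − 1.618| = 0.081
4: 63.9/35.7 ≈ 1.790 → |1.790 − 1.618| = 0.172

1, 2, 3, 4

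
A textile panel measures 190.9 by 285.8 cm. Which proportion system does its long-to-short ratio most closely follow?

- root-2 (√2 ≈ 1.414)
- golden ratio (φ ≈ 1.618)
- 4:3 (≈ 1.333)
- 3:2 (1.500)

3:2

Ratio = 285.8 / 190.9 ≈ 1.497.
Distances: root-2 1.414 (Δ 0.083); golden ratio 1.618 (Δ 0.121); 4:3 1.333 (Δ 0.164); 3:2 1.500 (Δ 0.003).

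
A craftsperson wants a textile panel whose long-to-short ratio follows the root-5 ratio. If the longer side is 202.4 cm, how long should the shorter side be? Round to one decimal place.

root-5 ≈ 2.23607.
Shorter side = 202.4 ÷ 2.23607 ≈ 90.516 → 90.5 cm.

90.5 cm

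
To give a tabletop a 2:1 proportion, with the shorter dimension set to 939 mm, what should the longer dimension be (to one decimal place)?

1878.0 mm

2:1 = 2.00000.
Longer side = 939 × 2.00000 ≈ 1878.000 → 1878.0 mm.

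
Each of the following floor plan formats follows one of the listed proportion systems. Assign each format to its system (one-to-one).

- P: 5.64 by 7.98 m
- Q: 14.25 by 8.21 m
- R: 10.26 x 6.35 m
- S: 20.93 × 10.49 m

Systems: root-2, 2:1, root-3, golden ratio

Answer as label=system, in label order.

P=root-2, Q=root-3, R=golden ratio, S=2:1

P = 7.98/5.64 ≈ 1.415 → root-2 (1.414)
Q = 14.25/8.21 ≈ 1.736 → root-3 (1.732)
R = 10.26/6.35 ≈ 1.616 → golden ratio (1.618)
S = 20.93/10.49 ≈ 1.995 → 2:1 (2.000)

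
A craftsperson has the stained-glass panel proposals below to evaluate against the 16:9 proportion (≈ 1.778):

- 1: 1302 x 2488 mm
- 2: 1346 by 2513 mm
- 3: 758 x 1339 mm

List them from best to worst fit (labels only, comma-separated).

1: 2488/1302 ≈ 1.911 → |1.911 − 1.778| = 0.133
2: 2513/1346 ≈ 1.867 → |1.867 − 1.778| = 0.089
3: 1339/758 ≈ 1.766 → |1.766 − 1.778| = 0.012

3, 2, 1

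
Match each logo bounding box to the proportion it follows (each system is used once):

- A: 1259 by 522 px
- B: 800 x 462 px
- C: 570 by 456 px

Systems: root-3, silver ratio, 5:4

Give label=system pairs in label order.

Ratios: A ≈ 2.412; B ≈ 1.732; C ≈ 1.250.
Targets: root-3 ≈ 1.732; silver ratio ≈ 2.414; 5:4 ≈ 1.250.

A=silver ratio, B=root-3, C=5:4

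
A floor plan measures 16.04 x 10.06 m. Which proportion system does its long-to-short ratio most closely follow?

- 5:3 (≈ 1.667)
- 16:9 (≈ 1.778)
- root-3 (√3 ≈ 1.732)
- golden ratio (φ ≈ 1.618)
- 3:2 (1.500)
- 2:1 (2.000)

golden ratio

16.04/10.06 ≈ 1.594. Nearest candidates are golden ratio (1.618, off by 0.024) and 5:3 (1.667, off by 0.073).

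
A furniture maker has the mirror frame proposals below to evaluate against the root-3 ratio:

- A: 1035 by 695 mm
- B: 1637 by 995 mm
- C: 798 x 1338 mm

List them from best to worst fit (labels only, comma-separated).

A: 1035/695 ≈ 1.489 → |1.489 − 1.732| = 0.243
B: 1637/995 ≈ 1.645 → |1.645 − 1.732| = 0.087
C: 1338/798 ≈ 1.677 → |1.677 − 1.732| = 0.055

C, B, A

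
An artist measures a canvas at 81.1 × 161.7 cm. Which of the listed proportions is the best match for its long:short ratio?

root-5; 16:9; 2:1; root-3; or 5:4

Ratio = 161.7 / 81.1 ≈ 1.994.
Distances: root-5 2.236 (Δ 0.242); 16:9 1.778 (Δ 0.216); 2:1 2.000 (Δ 0.006); root-3 1.732 (Δ 0.262); 5:4 1.250 (Δ 0.744).

2:1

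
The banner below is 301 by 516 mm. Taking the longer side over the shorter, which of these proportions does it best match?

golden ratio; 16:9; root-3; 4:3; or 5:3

516/301 ≈ 1.714. Nearest candidates are root-3 (1.732, off by 0.018) and 5:3 (1.667, off by 0.047).

root-3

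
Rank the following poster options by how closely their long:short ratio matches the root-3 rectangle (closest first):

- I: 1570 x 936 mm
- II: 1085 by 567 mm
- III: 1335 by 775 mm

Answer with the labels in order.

III, I, II

I: 1570/936 ≈ 1.677 → |1.677 − 1.732| = 0.055
II: 1085/567 ≈ 1.914 → |1.914 − 1.732| = 0.182
III: 1335/775 ≈ 1.723 → |1.723 − 1.732| = 0.009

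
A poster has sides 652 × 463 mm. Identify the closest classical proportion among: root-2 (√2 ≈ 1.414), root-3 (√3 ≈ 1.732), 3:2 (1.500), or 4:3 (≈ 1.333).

root-2

652/463 ≈ 1.408. Nearest candidates are root-2 (1.414, off by 0.006) and 4:3 (1.333, off by 0.075).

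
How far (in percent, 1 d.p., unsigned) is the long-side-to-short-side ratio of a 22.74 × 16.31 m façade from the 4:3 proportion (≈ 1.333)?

4.6%

Ratio = 22.74 / 16.31 ≈ 1.3942.
Ideal 4:3 ≈ 1.3333. |1.3942 − 1.3333| / 1.3333 ≈ 4.57% → 4.6%.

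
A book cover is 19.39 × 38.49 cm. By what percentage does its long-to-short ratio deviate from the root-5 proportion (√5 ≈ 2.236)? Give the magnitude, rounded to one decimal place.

Ratio = 38.49 / 19.39 ≈ 1.9850.
Ideal root-5 ≈ 2.2361. |1.9850 − 2.2361| / 2.2361 ≈ 11.23% → 11.2%.

11.2%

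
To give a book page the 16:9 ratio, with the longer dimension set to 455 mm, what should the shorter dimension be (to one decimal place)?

255.9 mm

16:9 ≈ 1.77778.
Shorter side = 455 ÷ 1.77778 ≈ 255.937 → 255.9 mm.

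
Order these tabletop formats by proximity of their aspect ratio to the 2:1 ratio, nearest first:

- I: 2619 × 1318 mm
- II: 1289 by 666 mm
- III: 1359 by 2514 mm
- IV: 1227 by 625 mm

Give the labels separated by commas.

Ratios: I = 2619 / 1318 ≈ 1.987; II = 1289 / 666 ≈ 1.935; III = 2514 / 1359 ≈ 1.850; IV = 1227 / 625 ≈ 1.963.
|Δ from 2.000|: I 0.013; II 0.065; III 0.150; IV 0.037.

I, IV, II, III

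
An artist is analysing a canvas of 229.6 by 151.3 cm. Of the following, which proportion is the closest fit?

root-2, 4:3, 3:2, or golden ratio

3:2

229.6/151.3 ≈ 1.518. Nearest candidates are 3:2 (1.500, off by 0.018) and golden ratio (1.618, off by 0.100).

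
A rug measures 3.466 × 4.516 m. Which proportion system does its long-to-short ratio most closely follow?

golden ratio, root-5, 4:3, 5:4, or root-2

4:3

4.516/3.466 ≈ 1.303. Nearest candidates are 4:3 (1.333, off by 0.030) and 5:4 (1.250, off by 0.053).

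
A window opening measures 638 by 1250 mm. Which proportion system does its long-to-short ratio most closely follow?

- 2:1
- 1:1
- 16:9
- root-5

1250/638 ≈ 1.959. Nearest candidates are 2:1 (2.000, off by 0.041) and 16:9 (1.778, off by 0.181).

2:1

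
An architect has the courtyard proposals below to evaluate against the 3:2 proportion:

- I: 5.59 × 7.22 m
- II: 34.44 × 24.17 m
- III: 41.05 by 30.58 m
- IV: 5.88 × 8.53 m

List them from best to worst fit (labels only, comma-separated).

I: 7.22/5.59 ≈ 1.292 → |1.292 − 1.500| = 0.208
II: 34.44/24.17 ≈ 1.425 → |1.425 − 1.500| = 0.075
III: 41.05/30.58 ≈ 1.342 → |1.342 − 1.500| = 0.158
IV: 8.53/5.88 ≈ 1.451 → |1.451 − 1.500| = 0.049

IV, II, III, I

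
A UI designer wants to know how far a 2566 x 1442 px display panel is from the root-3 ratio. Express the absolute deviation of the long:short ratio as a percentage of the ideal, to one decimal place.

2.7%

Ratio = 2566 / 1442 ≈ 1.7795.
Ideal root-3 ≈ 1.7321. |1.7795 − 1.7321| / 1.7321 ≈ 2.74% → 2.7%.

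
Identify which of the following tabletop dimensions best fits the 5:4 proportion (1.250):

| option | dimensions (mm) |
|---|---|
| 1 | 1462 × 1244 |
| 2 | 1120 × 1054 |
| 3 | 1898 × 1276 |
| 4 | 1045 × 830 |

4

Ratios (long/short): 1 ≈ 1.175; 2 ≈ 1.063; 3 ≈ 1.487; 4 ≈ 1.259.
5:4 ≈ 1.250; option 4 is nearest (Δ 0.009).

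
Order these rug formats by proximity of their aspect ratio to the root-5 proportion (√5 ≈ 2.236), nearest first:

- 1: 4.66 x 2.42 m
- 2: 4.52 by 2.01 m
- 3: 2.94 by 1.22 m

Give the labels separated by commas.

2, 3, 1

Ratios: 1 = 4.66 / 2.42 ≈ 1.926; 2 = 4.52 / 2.01 ≈ 2.249; 3 = 2.94 / 1.22 ≈ 2.410.
|Δ from 2.236|: 1 0.310; 2 0.013; 3 0.174.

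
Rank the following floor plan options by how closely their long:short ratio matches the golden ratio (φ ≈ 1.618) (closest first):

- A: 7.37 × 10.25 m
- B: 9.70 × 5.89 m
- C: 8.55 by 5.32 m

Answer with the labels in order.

A: 10.25/7.37 ≈ 1.391 → |1.391 − 1.618| = 0.227
B: 9.70/5.89 ≈ 1.647 → |1.647 − 1.618| = 0.029
C: 8.55/5.32 ≈ 1.607 → |1.607 − 1.618| = 0.011

C, B, A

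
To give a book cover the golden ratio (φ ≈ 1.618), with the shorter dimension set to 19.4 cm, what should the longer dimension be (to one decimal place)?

golden ratio ≈ 1.61803.
Longer side = 19.4 × 1.61803 ≈ 31.390 → 31.4 cm.

31.4 cm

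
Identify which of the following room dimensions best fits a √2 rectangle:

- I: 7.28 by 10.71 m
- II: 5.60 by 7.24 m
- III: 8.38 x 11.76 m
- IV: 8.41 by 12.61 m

III

Target root-2 ≈ 1.414.
I: 1.471 (Δ0.057)  II: 1.293 (Δ0.121)  III: 1.403 (Δ0.011)  IV: 1.499 (Δ0.085)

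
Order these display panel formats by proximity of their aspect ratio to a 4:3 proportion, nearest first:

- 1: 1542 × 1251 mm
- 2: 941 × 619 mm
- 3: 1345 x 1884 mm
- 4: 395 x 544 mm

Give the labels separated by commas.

1: 1542/1251 ≈ 1.233 → |1.233 − 1.333| = 0.100
2: 941/619 ≈ 1.520 → |1.520 − 1.333| = 0.187
3: 1884/1345 ≈ 1.401 → |1.401 − 1.333| = 0.068
4: 544/395 ≈ 1.377 → |1.377 − 1.333| = 0.044

4, 3, 1, 2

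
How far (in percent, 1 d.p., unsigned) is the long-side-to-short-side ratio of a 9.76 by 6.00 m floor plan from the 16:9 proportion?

8.5%

Ratio = 9.76 / 6.00 ≈ 1.6267.
Ideal 16:9 ≈ 1.7778. |1.6267 − 1.7778| / 1.7778 ≈ 8.50% → 8.5%.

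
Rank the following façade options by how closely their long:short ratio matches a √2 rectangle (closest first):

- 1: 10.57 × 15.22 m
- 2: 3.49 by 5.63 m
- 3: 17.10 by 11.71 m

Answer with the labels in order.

Ratios: 1 = 15.22 / 10.57 ≈ 1.440; 2 = 5.63 / 3.49 ≈ 1.613; 3 = 17.10 / 11.71 ≈ 1.460.
|Δ from 1.414|: 1 0.026; 2 0.199; 3 0.046.

1, 3, 2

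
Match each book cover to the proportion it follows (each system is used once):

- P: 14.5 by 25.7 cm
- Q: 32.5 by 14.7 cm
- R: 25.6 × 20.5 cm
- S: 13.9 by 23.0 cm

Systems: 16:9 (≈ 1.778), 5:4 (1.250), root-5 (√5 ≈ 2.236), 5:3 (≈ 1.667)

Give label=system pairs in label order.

P=16:9, Q=root-5, R=5:4, S=5:3

Ratios: P ≈ 1.772; Q ≈ 2.211; R ≈ 1.249; S ≈ 1.655.
Targets: 16:9 ≈ 1.778; 5:4 ≈ 1.250; root-5 ≈ 2.236; 5:3 ≈ 1.667.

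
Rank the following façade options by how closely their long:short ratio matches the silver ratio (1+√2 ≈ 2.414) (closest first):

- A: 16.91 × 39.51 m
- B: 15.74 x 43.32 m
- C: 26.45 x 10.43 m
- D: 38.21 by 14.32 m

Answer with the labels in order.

A, C, D, B

Ratios: A = 39.51 / 16.91 ≈ 2.336; B = 43.32 / 15.74 ≈ 2.752; C = 26.45 / 10.43 ≈ 2.536; D = 38.21 / 14.32 ≈ 2.668.
|Δ from 2.414|: A 0.078; B 0.338; C 0.122; D 0.254.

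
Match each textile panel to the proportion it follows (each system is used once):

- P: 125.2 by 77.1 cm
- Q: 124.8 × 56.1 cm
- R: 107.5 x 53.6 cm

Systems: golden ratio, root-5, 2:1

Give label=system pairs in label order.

P = 125.2/77.1 ≈ 1.624 → golden ratio (1.618)
Q = 124.8/56.1 ≈ 2.225 → root-5 (2.236)
R = 107.5/53.6 ≈ 2.006 → 2:1 (2.000)

P=golden ratio, Q=root-5, R=2:1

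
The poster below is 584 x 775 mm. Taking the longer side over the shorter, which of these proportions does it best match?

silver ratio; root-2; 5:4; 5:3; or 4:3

4:3

Ratio = 775 / 584 ≈ 1.327.
Distances: silver ratio 2.414 (Δ 1.087); root-2 1.414 (Δ 0.087); 5:4 1.250 (Δ 0.077); 5:3 1.667 (Δ 0.340); 4:3 1.333 (Δ 0.006).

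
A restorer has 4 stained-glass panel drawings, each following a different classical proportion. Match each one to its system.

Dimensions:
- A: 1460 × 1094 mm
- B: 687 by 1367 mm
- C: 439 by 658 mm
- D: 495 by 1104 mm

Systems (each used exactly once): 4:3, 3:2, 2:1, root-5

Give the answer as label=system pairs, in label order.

A = 1460/1094 ≈ 1.335 → 4:3 (1.333)
B = 1367/687 ≈ 1.990 → 2:1 (2.000)
C = 658/439 ≈ 1.499 → 3:2 (1.500)
D = 1104/495 ≈ 2.230 → root-5 (2.236)

A=4:3, B=2:1, C=3:2, D=root-5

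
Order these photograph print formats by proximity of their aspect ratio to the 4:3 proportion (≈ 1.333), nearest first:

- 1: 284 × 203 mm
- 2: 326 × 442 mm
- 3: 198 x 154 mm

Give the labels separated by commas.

1: 284/203 ≈ 1.399 → |1.399 − 1.333| = 0.066
2: 442/326 ≈ 1.356 → |1.356 − 1.333| = 0.023
3: 198/154 ≈ 1.286 → |1.286 − 1.333| = 0.047

2, 3, 1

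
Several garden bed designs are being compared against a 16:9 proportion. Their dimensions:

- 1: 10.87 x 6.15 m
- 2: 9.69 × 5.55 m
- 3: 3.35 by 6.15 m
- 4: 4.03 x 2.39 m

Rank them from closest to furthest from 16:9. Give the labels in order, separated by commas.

1: 10.87/6.15 ≈ 1.767 → |1.767 − 1.778| = 0.011
2: 9.69/5.55 ≈ 1.746 → |1.746 − 1.778| = 0.032
3: 6.15/3.35 ≈ 1.836 → |1.836 − 1.778| = 0.058
4: 4.03/2.39 ≈ 1.686 → |1.686 − 1.778| = 0.092

1, 2, 3, 4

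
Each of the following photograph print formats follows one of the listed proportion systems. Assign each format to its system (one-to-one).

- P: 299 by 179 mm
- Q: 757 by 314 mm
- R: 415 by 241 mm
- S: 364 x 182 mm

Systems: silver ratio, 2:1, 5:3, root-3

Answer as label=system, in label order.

P=5:3, Q=silver ratio, R=root-3, S=2:1

Ratios: P ≈ 1.670; Q ≈ 2.411; R ≈ 1.722; S ≈ 2.000.
Targets: silver ratio ≈ 2.414; 2:1 ≈ 2.000; 5:3 ≈ 1.667; root-3 ≈ 1.732.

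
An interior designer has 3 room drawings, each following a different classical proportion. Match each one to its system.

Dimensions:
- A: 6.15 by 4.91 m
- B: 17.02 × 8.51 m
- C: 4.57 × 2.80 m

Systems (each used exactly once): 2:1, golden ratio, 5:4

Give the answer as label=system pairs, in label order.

Ratios: A ≈ 1.253; B ≈ 2.000; C ≈ 1.632.
Targets: 2:1 ≈ 2.000; golden ratio ≈ 1.618; 5:4 ≈ 1.250.

A=5:4, B=2:1, C=golden ratio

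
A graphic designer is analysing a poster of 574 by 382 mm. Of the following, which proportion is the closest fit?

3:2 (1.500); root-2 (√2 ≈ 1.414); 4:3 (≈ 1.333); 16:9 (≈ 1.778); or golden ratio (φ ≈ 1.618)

Ratio = 574 / 382 ≈ 1.503.
Distances: 3:2 1.500 (Δ 0.003); root-2 1.414 (Δ 0.089); 4:3 1.333 (Δ 0.170); 16:9 1.778 (Δ 0.275); golden ratio 1.618 (Δ 0.115).

3:2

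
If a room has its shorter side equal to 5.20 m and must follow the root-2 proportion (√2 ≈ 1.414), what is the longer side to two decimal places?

7.35 m

root-2 ≈ 1.41421.
Longer side = 5.20 × 1.41421 ≈ 7.3539 → 7.35 m.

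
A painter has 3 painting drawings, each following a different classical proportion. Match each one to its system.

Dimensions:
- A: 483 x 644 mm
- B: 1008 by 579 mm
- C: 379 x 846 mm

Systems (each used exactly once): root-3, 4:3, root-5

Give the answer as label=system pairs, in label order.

A=4:3, B=root-3, C=root-5

A = 644/483 ≈ 1.333 → 4:3 (1.333)
B = 1008/579 ≈ 1.741 → root-3 (1.732)
C = 846/379 ≈ 2.232 → root-5 (2.236)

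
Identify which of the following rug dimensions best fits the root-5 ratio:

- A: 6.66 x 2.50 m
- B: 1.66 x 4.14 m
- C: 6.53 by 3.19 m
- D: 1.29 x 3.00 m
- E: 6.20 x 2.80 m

E

Target root-5 ≈ 2.236.
A: 2.664 (Δ0.428)  B: 2.494 (Δ0.258)  C: 2.047 (Δ0.189)  D: 2.326 (Δ0.090)  E: 2.214 (Δ0.022)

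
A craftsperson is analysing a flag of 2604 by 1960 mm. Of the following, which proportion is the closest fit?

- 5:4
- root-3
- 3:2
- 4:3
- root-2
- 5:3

2604/1960 ≈ 1.329. Nearest candidates are 4:3 (1.333, off by 0.004) and 5:4 (1.250, off by 0.079).

4:3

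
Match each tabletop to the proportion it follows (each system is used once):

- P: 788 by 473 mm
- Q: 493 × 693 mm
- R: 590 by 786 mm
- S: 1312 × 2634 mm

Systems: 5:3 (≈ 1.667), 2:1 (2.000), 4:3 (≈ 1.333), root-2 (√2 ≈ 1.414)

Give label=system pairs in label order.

Ratios: P ≈ 1.666; Q ≈ 1.406; R ≈ 1.332; S ≈ 2.008.
Targets: 5:3 ≈ 1.667; 2:1 ≈ 2.000; 4:3 ≈ 1.333; root-2 ≈ 1.414.

P=5:3, Q=root-2, R=4:3, S=2:1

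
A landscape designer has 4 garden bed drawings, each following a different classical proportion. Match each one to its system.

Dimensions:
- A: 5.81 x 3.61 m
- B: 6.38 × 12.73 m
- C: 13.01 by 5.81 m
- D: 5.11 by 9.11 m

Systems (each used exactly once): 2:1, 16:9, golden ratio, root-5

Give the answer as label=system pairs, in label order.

Ratios: A ≈ 1.609; B ≈ 1.995; C ≈ 2.239; D ≈ 1.783.
Targets: 2:1 ≈ 2.000; 16:9 ≈ 1.778; golden ratio ≈ 1.618; root-5 ≈ 2.236.

A=golden ratio, B=2:1, C=root-5, D=16:9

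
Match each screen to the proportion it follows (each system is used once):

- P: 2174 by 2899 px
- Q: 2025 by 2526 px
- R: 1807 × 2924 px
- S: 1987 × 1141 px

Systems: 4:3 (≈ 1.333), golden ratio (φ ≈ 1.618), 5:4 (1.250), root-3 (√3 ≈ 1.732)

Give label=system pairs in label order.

P=4:3, Q=5:4, R=golden ratio, S=root-3

P = 2899/2174 ≈ 1.333 → 4:3 (1.333)
Q = 2526/2025 ≈ 1.247 → 5:4 (1.250)
R = 2924/1807 ≈ 1.618 → golden ratio (1.618)
S = 1987/1141 ≈ 1.741 → root-3 (1.732)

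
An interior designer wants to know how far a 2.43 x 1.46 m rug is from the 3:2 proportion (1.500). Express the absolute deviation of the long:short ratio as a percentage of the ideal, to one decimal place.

11.0%

Ratio = 2.43 / 1.46 ≈ 1.6644.
Ideal 3:2 = 1.5000. |1.6644 − 1.5000| / 1.5000 ≈ 10.96% → 11.0%.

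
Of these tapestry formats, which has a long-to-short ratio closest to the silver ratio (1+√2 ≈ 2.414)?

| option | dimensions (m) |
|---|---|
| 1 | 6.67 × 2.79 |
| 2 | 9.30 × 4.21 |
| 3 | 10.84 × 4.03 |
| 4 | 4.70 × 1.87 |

1

Target silver ratio ≈ 2.414.
1: 2.391 (Δ0.023)  2: 2.209 (Δ0.205)  3: 2.690 (Δ0.276)  4: 2.513 (Δ0.099)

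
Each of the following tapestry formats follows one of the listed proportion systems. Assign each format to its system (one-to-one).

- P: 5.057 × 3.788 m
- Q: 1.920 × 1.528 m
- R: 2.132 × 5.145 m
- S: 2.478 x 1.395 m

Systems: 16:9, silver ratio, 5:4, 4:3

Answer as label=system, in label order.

P=4:3, Q=5:4, R=silver ratio, S=16:9

Ratios: P ≈ 1.335; Q ≈ 1.257; R ≈ 2.413; S ≈ 1.776.
Targets: 16:9 ≈ 1.778; silver ratio ≈ 2.414; 5:4 ≈ 1.250; 4:3 ≈ 1.333.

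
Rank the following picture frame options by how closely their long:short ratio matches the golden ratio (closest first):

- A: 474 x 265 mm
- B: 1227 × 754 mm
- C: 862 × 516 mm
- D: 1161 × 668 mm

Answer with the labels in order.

B, C, D, A

Ratios: A = 474 / 265 ≈ 1.789; B = 1227 / 754 ≈ 1.627; C = 862 / 516 ≈ 1.671; D = 1161 / 668 ≈ 1.738.
|Δ from 1.618|: A 0.171; B 0.009; C 0.053; D 0.120.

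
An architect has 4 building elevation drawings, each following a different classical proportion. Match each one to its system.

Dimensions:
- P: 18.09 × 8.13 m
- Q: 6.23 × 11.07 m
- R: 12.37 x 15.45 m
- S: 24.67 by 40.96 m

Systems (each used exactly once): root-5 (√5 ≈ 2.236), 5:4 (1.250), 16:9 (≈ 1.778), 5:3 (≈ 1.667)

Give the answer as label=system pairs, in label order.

P=root-5, Q=16:9, R=5:4, S=5:3

P = 18.09/8.13 ≈ 2.225 → root-5 (2.236)
Q = 11.07/6.23 ≈ 1.777 → 16:9 (1.778)
R = 15.45/12.37 ≈ 1.249 → 5:4 (1.250)
S = 40.96/24.67 ≈ 1.660 → 5:3 (1.667)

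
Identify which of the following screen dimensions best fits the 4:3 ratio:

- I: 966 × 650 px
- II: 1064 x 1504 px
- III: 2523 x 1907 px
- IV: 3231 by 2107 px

III

Target 4:3 ≈ 1.333.
I: 1.486 (Δ0.153)  II: 1.414 (Δ0.081)  III: 1.323 (Δ0.010)  IV: 1.533 (Δ0.200)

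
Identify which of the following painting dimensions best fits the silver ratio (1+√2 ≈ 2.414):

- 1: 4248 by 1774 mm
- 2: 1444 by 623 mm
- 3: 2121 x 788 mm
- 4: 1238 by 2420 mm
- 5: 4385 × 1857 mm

Target silver ratio ≈ 2.414.
1: 2.395 (Δ0.019)  2: 2.318 (Δ0.096)  3: 2.692 (Δ0.278)  4: 1.955 (Δ0.459)  5: 2.361 (Δ0.053)

1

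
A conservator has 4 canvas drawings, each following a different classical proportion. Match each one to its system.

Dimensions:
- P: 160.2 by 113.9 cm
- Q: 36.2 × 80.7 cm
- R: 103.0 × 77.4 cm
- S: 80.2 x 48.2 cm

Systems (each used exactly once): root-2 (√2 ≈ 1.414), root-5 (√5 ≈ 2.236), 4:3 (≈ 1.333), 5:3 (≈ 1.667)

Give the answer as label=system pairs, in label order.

P = 160.2/113.9 ≈ 1.406 → root-2 (1.414)
Q = 80.7/36.2 ≈ 2.229 → root-5 (2.236)
R = 103.0/77.4 ≈ 1.331 → 4:3 (1.333)
S = 80.2/48.2 ≈ 1.664 → 5:3 (1.667)

P=root-2, Q=root-5, R=4:3, S=5:3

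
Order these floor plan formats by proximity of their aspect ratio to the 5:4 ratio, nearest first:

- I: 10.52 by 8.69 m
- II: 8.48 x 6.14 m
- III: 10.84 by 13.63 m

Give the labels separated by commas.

I: 10.52/8.69 ≈ 1.211 → |1.211 − 1.250| = 0.039
II: 8.48/6.14 ≈ 1.381 → |1.381 − 1.250| = 0.131
III: 13.63/10.84 ≈ 1.257 → |1.257 − 1.250| = 0.007

III, I, II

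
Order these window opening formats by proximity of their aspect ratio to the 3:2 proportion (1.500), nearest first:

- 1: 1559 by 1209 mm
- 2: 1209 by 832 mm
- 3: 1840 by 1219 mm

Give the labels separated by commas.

Ratios: 1 = 1559 / 1209 ≈ 1.289; 2 = 1209 / 832 ≈ 1.453; 3 = 1840 / 1219 ≈ 1.509.
|Δ from 1.500|: 1 0.211; 2 0.047; 3 0.009.

3, 2, 1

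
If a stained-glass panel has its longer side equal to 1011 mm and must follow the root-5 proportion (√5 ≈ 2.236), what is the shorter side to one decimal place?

root-5 ≈ 2.23607.
Shorter side = 1011 ÷ 2.23607 ≈ 452.133 → 452.1 mm.

452.1 mm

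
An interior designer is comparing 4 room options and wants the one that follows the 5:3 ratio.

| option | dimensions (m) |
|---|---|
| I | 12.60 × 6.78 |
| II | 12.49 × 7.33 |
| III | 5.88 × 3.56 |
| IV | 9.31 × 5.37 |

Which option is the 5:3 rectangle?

Ratios (long/short): I ≈ 1.858; II ≈ 1.704; III ≈ 1.652; IV ≈ 1.734.
5:3 ≈ 1.667; option III is nearest (Δ 0.015).

III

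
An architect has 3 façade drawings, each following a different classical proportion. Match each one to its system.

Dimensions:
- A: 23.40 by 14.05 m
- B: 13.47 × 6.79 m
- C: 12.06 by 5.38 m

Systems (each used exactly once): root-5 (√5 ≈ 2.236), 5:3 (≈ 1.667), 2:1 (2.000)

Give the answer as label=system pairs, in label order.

A=5:3, B=2:1, C=root-5

Ratios: A ≈ 1.665; B ≈ 1.984; C ≈ 2.242.
Targets: root-5 ≈ 2.236; 5:3 ≈ 1.667; 2:1 ≈ 2.000.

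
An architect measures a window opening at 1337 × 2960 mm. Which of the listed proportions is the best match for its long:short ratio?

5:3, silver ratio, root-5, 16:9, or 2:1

root-5

Ratio = 2960 / 1337 ≈ 2.214.
Distances: 5:3 1.667 (Δ 0.547); silver ratio 2.414 (Δ 0.200); root-5 2.236 (Δ 0.022); 16:9 1.778 (Δ 0.436); 2:1 2.000 (Δ 0.214).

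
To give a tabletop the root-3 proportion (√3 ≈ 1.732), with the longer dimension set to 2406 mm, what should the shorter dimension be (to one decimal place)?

root-3 ≈ 1.73205.
Shorter side = 2406 ÷ 1.73205 ≈ 1389.105 → 1389.1 mm.

1389.1 mm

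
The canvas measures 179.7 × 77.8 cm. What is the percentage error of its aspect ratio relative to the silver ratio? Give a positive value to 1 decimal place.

Ratio = 179.7 / 77.8 ≈ 2.3098.
Ideal silver ratio ≈ 2.4142. |2.3098 − 2.4142| / 2.4142 ≈ 4.32% → 4.3%.

4.3%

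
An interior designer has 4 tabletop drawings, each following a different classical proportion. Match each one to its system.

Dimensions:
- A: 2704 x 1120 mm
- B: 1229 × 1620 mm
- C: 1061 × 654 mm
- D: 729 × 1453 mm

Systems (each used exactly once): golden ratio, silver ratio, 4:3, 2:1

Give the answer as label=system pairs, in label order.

A = 2704/1120 ≈ 2.414 → silver ratio (2.414)
B = 1620/1229 ≈ 1.318 → 4:3 (1.333)
C = 1061/654 ≈ 1.622 → golden ratio (1.618)
D = 1453/729 ≈ 1.993 → 2:1 (2.000)

A=silver ratio, B=4:3, C=golden ratio, D=2:1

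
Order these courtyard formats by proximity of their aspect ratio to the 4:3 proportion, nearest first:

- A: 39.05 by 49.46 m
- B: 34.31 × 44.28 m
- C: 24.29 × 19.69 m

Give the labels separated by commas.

B, A, C

Ratios: A = 49.46 / 39.05 ≈ 1.267; B = 44.28 / 34.31 ≈ 1.291; C = 24.29 / 19.69 ≈ 1.234.
|Δ from 1.333|: A 0.066; B 0.042; C 0.099.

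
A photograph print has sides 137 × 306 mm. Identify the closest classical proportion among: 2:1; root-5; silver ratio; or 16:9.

root-5

306/137 ≈ 2.234. Nearest candidates are root-5 (2.236, off by 0.002) and silver ratio (2.414, off by 0.180).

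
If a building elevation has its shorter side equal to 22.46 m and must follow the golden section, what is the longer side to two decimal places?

golden ratio ≈ 1.61803.
Longer side = 22.46 × 1.61803 ≈ 36.3410 → 36.34 m.

36.34 m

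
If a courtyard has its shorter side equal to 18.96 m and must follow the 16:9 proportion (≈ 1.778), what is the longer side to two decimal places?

33.71 m

16:9 ≈ 1.77778.
Longer side = 18.96 × 1.77778 ≈ 33.7067 → 33.71 m.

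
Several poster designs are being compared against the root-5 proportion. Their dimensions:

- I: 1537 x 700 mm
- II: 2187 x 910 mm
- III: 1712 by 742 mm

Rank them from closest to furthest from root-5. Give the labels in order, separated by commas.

I: 1537/700 ≈ 2.196 → |2.196 − 2.236| = 0.040
II: 2187/910 ≈ 2.403 → |2.403 − 2.236| = 0.167
III: 1712/742 ≈ 2.307 → |2.307 − 2.236| = 0.071

I, III, II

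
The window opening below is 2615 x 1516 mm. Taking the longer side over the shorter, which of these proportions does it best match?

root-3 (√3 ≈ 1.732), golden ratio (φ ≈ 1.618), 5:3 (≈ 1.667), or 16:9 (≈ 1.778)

root-3

2615/1516 ≈ 1.725. Nearest candidates are root-3 (1.732, off by 0.007) and 16:9 (1.778, off by 0.053).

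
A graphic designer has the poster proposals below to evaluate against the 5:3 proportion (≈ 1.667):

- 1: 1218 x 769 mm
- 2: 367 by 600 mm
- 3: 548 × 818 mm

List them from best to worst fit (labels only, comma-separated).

Ratios: 1 = 1218 / 769 ≈ 1.584; 2 = 600 / 367 ≈ 1.635; 3 = 818 / 548 ≈ 1.493.
|Δ from 1.667|: 1 0.083; 2 0.032; 3 0.174.

2, 1, 3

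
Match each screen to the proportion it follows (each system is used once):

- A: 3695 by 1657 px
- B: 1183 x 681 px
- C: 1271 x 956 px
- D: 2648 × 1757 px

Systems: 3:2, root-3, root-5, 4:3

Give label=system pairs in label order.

A=root-5, B=root-3, C=4:3, D=3:2

A = 3695/1657 ≈ 2.230 → root-5 (2.236)
B = 1183/681 ≈ 1.737 → root-3 (1.732)
C = 1271/956 ≈ 1.329 → 4:3 (1.333)
D = 2648/1757 ≈ 1.507 → 3:2 (1.500)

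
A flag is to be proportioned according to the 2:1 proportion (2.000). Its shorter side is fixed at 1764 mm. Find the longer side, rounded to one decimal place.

3528.0 mm

2:1 = 2.00000.
Longer side = 1764 × 2.00000 ≈ 3528.000 → 3528.0 mm.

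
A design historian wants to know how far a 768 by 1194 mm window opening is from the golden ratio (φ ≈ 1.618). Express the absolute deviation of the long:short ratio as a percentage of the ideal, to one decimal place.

Ratio = 1194 / 768 ≈ 1.5547.
Ideal golden ratio ≈ 1.6180. |1.5547 − 1.6180| / 1.6180 ≈ 3.91% → 3.9%.

3.9%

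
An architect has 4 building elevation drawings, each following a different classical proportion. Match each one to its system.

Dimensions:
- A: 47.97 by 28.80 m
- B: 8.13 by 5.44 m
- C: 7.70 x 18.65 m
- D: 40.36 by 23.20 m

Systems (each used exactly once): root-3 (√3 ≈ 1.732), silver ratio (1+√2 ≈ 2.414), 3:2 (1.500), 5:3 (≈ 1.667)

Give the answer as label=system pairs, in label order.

A = 47.97/28.80 ≈ 1.666 → 5:3 (1.667)
B = 8.13/5.44 ≈ 1.494 → 3:2 (1.500)
C = 18.65/7.70 ≈ 2.422 → silver ratio (2.414)
D = 40.36/23.20 ≈ 1.740 → root-3 (1.732)

A=5:3, B=3:2, C=silver ratio, D=root-3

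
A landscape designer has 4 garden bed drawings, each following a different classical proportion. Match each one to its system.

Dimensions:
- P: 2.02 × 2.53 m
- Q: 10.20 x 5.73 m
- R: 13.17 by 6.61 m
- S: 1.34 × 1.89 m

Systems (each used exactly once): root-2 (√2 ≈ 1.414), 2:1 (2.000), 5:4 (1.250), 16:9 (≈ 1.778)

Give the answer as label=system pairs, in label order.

P = 2.53/2.02 ≈ 1.252 → 5:4 (1.250)
Q = 10.20/5.73 ≈ 1.780 → 16:9 (1.778)
R = 13.17/6.61 ≈ 1.992 → 2:1 (2.000)
S = 1.89/1.34 ≈ 1.410 → root-2 (1.414)

P=5:4, Q=16:9, R=2:1, S=root-2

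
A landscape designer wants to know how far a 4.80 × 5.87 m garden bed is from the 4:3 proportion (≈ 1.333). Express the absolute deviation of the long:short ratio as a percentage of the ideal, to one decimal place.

Ratio = 5.87 / 4.80 ≈ 1.2229.
Ideal 4:3 ≈ 1.3333. |1.2229 − 1.3333| / 1.3333 ≈ 8.28% → 8.3%.

8.3%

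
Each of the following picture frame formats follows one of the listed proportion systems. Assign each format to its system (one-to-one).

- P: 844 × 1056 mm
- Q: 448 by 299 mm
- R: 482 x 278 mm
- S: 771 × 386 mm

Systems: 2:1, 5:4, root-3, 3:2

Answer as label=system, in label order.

P=5:4, Q=3:2, R=root-3, S=2:1

Ratios: P ≈ 1.251; Q ≈ 1.498; R ≈ 1.734; S ≈ 1.997.
Targets: 2:1 ≈ 2.000; 5:4 ≈ 1.250; root-3 ≈ 1.732; 3:2 ≈ 1.500.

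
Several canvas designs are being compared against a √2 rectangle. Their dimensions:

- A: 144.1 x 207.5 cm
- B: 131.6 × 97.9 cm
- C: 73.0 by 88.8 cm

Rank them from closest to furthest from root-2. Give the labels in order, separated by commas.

Ratios: A = 207.5 / 144.1 ≈ 1.440; B = 131.6 / 97.9 ≈ 1.344; C = 88.8 / 73.0 ≈ 1.216.
|Δ from 1.414|: A 0.026; B 0.070; C 0.198.

A, B, C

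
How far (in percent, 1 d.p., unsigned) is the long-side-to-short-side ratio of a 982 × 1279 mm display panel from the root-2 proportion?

7.9%

Ratio = 1279 / 982 ≈ 1.3024.
Ideal root-2 ≈ 1.4142. |1.3024 − 1.4142| / 1.4142 ≈ 7.91% → 7.9%.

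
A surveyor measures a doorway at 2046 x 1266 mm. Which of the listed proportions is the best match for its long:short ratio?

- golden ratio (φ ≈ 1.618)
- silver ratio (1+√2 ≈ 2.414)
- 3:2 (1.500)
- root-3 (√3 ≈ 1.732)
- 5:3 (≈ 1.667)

2046/1266 ≈ 1.616. Nearest candidates are golden ratio (1.618, off by 0.002) and 5:3 (1.667, off by 0.051).

golden ratio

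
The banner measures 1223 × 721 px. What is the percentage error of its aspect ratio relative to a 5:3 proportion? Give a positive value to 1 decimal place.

1.8%

Ratio = 1223 / 721 ≈ 1.6963.
Ideal 5:3 ≈ 1.6667. |1.6963 − 1.6667| / 1.6667 ≈ 1.78% → 1.8%.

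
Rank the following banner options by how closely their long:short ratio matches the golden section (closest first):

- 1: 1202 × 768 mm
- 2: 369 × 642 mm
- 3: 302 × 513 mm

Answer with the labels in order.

Ratios: 1 = 1202 / 768 ≈ 1.565; 2 = 642 / 369 ≈ 1.740; 3 = 513 / 302 ≈ 1.699.
|Δ from 1.618|: 1 0.053; 2 0.122; 3 0.081.

1, 3, 2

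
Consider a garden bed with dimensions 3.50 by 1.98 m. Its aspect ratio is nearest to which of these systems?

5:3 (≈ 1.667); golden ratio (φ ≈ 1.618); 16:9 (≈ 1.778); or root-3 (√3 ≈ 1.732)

16:9

3.50/1.98 ≈ 1.768. Nearest candidates are 16:9 (1.778, off by 0.010) and root-3 (1.732, off by 0.036).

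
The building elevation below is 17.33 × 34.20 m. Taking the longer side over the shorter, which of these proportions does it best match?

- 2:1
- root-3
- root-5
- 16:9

2:1

Ratio = 34.20 / 17.33 ≈ 1.973.
Distances: 2:1 2.000 (Δ 0.027); root-3 1.732 (Δ 0.241); root-5 2.236 (Δ 0.263); 16:9 1.778 (Δ 0.195).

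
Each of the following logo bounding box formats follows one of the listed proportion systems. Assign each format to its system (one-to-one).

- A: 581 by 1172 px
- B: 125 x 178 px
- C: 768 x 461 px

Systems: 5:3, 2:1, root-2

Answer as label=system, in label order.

Ratios: A ≈ 2.017; B ≈ 1.424; C ≈ 1.666.
Targets: 5:3 ≈ 1.667; 2:1 ≈ 2.000; root-2 ≈ 1.414.

A=2:1, B=root-2, C=5:3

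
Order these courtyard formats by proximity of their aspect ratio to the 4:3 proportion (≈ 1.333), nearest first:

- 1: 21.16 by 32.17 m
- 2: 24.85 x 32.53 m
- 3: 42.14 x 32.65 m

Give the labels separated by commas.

Ratios: 1 = 32.17 / 21.16 ≈ 1.520; 2 = 32.53 / 24.85 ≈ 1.309; 3 = 42.14 / 32.65 ≈ 1.291.
|Δ from 1.333|: 1 0.187; 2 0.024; 3 0.042.

2, 3, 1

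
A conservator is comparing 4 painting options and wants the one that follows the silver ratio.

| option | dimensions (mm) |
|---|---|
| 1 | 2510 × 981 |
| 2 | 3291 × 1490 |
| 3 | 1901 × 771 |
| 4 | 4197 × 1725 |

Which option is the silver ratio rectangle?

Target silver ratio ≈ 2.414.
1: 2.559 (Δ0.145)  2: 2.209 (Δ0.205)  3: 2.466 (Δ0.052)  4: 2.433 (Δ0.019)

4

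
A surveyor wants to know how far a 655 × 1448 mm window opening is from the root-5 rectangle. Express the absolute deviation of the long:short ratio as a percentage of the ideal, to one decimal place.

1.1%

Ratio = 1448 / 655 ≈ 2.2107.
Ideal root-5 ≈ 2.2361. |2.2107 − 2.2361| / 2.2361 ≈ 1.14% → 1.1%.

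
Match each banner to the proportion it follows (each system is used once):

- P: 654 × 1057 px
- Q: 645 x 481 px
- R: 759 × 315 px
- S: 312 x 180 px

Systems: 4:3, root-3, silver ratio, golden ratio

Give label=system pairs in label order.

P=golden ratio, Q=4:3, R=silver ratio, S=root-3

P = 1057/654 ≈ 1.616 → golden ratio (1.618)
Q = 645/481 ≈ 1.341 → 4:3 (1.333)
R = 759/315 ≈ 2.410 → silver ratio (2.414)
S = 312/180 ≈ 1.733 → root-3 (1.732)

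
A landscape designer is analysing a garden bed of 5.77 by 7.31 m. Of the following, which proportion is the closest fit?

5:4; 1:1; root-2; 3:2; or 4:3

5:4

7.31/5.77 ≈ 1.267. Nearest candidates are 5:4 (1.250, off by 0.017) and 4:3 (1.333, off by 0.066).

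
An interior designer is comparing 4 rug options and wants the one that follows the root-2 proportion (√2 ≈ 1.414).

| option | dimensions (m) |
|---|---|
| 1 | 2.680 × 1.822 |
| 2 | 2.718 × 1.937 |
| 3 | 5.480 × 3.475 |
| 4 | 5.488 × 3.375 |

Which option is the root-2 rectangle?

2

Ratios (long/short): 1 ≈ 1.471; 2 ≈ 1.403; 3 ≈ 1.577; 4 ≈ 1.626.
root-2 ≈ 1.414; option 2 is nearest (Δ 0.011).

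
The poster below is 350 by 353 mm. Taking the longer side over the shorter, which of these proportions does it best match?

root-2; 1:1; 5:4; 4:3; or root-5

1:1

353/350 ≈ 1.009. Nearest candidates are 1:1 (1.000, off by 0.009) and 5:4 (1.250, off by 0.241).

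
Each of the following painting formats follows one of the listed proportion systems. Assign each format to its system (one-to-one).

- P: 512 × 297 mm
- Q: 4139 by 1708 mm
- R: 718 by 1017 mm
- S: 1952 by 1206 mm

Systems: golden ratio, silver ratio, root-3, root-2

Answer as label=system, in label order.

P=root-3, Q=silver ratio, R=root-2, S=golden ratio

P = 512/297 ≈ 1.724 → root-3 (1.732)
Q = 4139/1708 ≈ 2.423 → silver ratio (2.414)
R = 1017/718 ≈ 1.416 → root-2 (1.414)
S = 1952/1206 ≈ 1.619 → golden ratio (1.618)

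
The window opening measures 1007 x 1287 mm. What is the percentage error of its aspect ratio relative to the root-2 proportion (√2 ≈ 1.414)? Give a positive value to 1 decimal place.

9.6%

Ratio = 1287 / 1007 ≈ 1.2781.
Ideal root-2 ≈ 1.4142. |1.2781 − 1.4142| / 1.4142 ≈ 9.62% → 9.6%.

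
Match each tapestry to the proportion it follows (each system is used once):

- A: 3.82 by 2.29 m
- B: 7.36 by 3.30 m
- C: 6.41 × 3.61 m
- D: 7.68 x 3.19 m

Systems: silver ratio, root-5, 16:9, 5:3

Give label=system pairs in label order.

A=5:3, B=root-5, C=16:9, D=silver ratio

Ratios: A ≈ 1.668; B ≈ 2.230; C ≈ 1.776; D ≈ 2.408.
Targets: silver ratio ≈ 2.414; root-5 ≈ 2.236; 16:9 ≈ 1.778; 5:3 ≈ 1.667.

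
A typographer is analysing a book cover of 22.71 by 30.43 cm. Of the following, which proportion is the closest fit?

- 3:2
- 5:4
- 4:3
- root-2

30.43/22.71 ≈ 1.340. Nearest candidates are 4:3 (1.333, off by 0.007) and root-2 (1.414, off by 0.074).

4:3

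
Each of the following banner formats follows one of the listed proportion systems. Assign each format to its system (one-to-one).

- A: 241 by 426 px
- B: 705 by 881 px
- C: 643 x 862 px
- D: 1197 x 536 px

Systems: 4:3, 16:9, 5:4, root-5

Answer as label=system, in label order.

Ratios: A ≈ 1.768; B ≈ 1.250; C ≈ 1.341; D ≈ 2.233.
Targets: 4:3 ≈ 1.333; 16:9 ≈ 1.778; 5:4 ≈ 1.250; root-5 ≈ 2.236.

A=16:9, B=5:4, C=4:3, D=root-5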